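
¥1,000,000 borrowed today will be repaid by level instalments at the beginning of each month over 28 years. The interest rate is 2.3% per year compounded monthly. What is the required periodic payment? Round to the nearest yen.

Level annuity due; solve PV = PMT × [(1 − (1+r)^−n)/r] × (1+r) for PMT.
Periodic rate r = 0.023/12 per month; n is counted in months.
With n = 336: PMT = 1,000,000 / ([(1 − (1+r)^−n)/r] × (1+r)) = ¥4,032

¥4,032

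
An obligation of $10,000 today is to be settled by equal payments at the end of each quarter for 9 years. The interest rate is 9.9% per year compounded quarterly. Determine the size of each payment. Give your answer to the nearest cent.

$422.87

Level ordinary annuity; solve PV = PMT × [(1 − (1+r)^−n)/r] for PMT.
Periodic rate r = 0.099/4 per quarter; n is counted in quarters.
With n = 36: PMT = 10,000 / ([(1 − (1+r)^−n)/r]) = $422.87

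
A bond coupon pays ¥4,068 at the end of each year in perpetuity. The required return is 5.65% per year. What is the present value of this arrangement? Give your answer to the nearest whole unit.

¥72,000

Periodic rate r = 0.0565 per year.
Level perpetuity: PV = PMT / r = 4,068 / (0.0565) = ¥72,000.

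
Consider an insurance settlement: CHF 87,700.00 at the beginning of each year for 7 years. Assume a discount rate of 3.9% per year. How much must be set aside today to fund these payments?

CHF 548,935.85

This is an annuity due: 7 payments of CHF 87,700.00 at the beginning of each year.
Periodic rate r = 0.039 per year.
PV = PMT × [(1 − (1+r)^−n)/r] × (1+r) = 87,700 × [1 − (1+r)^−7] / r × (1+r) = CHF 548,935.85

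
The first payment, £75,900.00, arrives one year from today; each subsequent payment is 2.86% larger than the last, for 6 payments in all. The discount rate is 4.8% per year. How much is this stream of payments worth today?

Periodic rate r = 0.048 per year.
Growing ordinary annuity: PV = PMT₁ × [1 − ((1+g)/(1+r))^n] / (r − g) = 75,900 × [1 − ((1+0.0286)/(1+r))^6] / (r − 0.0286) = £414,921.49.

£414,921.49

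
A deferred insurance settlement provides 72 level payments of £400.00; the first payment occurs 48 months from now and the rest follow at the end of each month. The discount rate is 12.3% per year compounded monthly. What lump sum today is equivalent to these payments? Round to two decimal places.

Ordinary annuity of 72 payments, first payment at period 48.
Periodic rate r = 0.123/12 per month; n is counted in months.
The ordinary-annuity PV formula values the stream one period before the first payment (period 47); discount that back 47 periods:
PV₀ = 400 × [1 − (1+r)^−72] / r × (1+r)^−47 = £12,568.78

£12,568.78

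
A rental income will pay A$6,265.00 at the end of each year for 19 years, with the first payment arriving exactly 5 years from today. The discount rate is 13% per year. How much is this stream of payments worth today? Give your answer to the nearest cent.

Ordinary annuity of 19 payments, first payment at period 5.
Periodic rate r = 0.13 per year.
The ordinary-annuity PV formula values the stream one period before the first payment (period 4); discount that back 4 periods:
PV₀ = 6,265 × [1 − (1+r)^−19] / r × (1+r)^−4 = A$26,658.74

A$26,658.74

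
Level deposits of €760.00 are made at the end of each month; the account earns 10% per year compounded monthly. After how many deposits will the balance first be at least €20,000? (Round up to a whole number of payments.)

Periodic rate r = 0.1/12 per month; n is counted in months.
Ordinary annuity FV: 20,000 = 760 × [((1+r)^n − 1)/r].
(1+r)^n = 1 + 20,000 × r / 760, so n = ln(1 + 20,000·r/760) / ln(1+r) = 23.89.
Round up to a whole number of payments: n = 24.

24 payments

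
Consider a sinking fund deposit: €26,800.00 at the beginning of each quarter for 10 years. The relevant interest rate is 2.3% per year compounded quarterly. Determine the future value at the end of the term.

This is an annuity due: 40 deposits of €26,800.00 at the beginning of each quarter.
Periodic rate r = 0.023/4 per quarter; n is counted in quarters.
FV = PMT × [((1+r)^n − 1)/r] × (1+r) = 26,800 × [(1+r)^40 − 1] / r × (1+r) = €1,208,346.26

€1,208,346.26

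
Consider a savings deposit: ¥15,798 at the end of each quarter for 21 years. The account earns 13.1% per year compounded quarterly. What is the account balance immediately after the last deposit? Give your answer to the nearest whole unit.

¥6,745,115

This is an ordinary annuity: 84 deposits of ¥15,798 at the end of each quarter.
Periodic rate r = 0.131/4 per quarter; n is counted in quarters.
FV = PMT × [((1+r)^n − 1)/r] = 15,798 × [(1+r)^84 − 1] / r = ¥6,745,115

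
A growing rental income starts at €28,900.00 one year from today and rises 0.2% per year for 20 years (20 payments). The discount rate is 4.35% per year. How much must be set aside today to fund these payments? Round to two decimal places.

€387,103.21

Periodic rate r = 0.0435 per year.
Growing ordinary annuity: PV = PMT₁ × [1 − ((1+g)/(1+r))^n] / (r − g) = 28,900 × [1 − ((1+0.002)/(1+r))^20] / (r − 0.002) = €387,103.21.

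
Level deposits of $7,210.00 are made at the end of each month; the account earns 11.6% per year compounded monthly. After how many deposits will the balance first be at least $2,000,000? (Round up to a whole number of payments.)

136 payments

Periodic rate r = 0.116/12 per month; n is counted in months.
Ordinary annuity FV: 2,000,000 = 7,210 × [((1+r)^n − 1)/r].
(1+r)^n = 1 + 2,000,000 × r / 7,210, so n = ln(1 + 2,000,000·r/7,210) / ln(1+r) = 135.48.
Round up to a whole number of payments: n = 136.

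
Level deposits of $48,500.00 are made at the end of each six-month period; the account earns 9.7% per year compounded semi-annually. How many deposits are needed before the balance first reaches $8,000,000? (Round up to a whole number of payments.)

47 payments

Periodic rate r = 0.097/2 per half-year; n is counted in half-years.
Ordinary annuity FV: 8,000,000 = 48,500 × [((1+r)^n − 1)/r].
(1+r)^n = 1 + 8,000,000 × r / 48,500, so n = ln(1 + 8,000,000·r/48,500) / ln(1+r) = 46.39.
Round up to a whole number of payments: n = 47.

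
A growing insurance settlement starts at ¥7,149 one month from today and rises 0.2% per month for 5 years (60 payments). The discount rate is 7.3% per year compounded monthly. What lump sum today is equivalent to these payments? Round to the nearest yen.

Periodic rate r = 0.073/12 per month; n is counted in months.
Growing ordinary annuity: PV = PMT₁ × [1 − ((1+g)/(1+r))^n] / (r − g) = 7,149 × [1 − ((1+0.002)/(1+r))^60] / (r − 0.002) = ¥379,084.

¥379,084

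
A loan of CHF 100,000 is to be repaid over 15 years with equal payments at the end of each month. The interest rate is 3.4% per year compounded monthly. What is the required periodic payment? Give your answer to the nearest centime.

Level ordinary annuity; solve PV = PMT × [(1 − (1+r)^−n)/r] for PMT.
Periodic rate r = 0.034/12 per month; n is counted in months.
With n = 180: PMT = 100,000 / ([(1 − (1+r)^−n)/r]) = CHF 709.98

CHF 709.98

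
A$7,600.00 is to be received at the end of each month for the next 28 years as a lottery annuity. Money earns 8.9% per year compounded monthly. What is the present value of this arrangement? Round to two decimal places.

A$939,146.13

This is an ordinary annuity: 336 payments of A$7,600.00 at the end of each month.
Periodic rate r = 0.089/12 per month; n is counted in months.
PV = PMT × [(1 − (1+r)^−n)/r] = 7,600 × [1 − (1+r)^−336] / r = A$939,146.13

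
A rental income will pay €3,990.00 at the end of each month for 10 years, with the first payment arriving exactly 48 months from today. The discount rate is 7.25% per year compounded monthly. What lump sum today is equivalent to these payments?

€256,065.13

Ordinary annuity of 120 payments, first payment at period 48.
Periodic rate r = 0.0725/12 per month; n is counted in months.
The ordinary-annuity PV formula values the stream one period before the first payment (period 47); discount that back 47 periods:
PV₀ = 3,990 × [1 − (1+r)^−120] / r × (1+r)^−47 = €256,065.13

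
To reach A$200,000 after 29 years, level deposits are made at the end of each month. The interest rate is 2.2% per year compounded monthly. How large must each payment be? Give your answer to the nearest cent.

A$411.25

Level ordinary annuity; solve FV = PMT × [((1+r)^n − 1)/r] for PMT.
Periodic rate r = 0.022/12 per month; n is counted in months.
With n = 348: PMT = 200,000 / ([((1+r)^n − 1)/r]) = A$411.25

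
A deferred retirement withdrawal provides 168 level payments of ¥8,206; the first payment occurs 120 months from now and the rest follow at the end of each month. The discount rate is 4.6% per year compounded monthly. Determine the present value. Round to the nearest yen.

¥643,803

Ordinary annuity of 168 payments, first payment at period 120.
Periodic rate r = 0.046/12 per month; n is counted in months.
The ordinary-annuity PV formula values the stream one period before the first payment (period 119); discount that back 119 periods:
PV₀ = 8,206 × [1 − (1+r)^−168] / r × (1+r)^−119 = ¥643,803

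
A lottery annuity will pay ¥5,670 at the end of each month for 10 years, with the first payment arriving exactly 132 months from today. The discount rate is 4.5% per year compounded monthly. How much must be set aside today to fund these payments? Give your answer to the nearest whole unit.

¥335,054

Ordinary annuity of 120 payments, first payment at period 132.
Periodic rate r = 0.045/12 per month; n is counted in months.
The ordinary-annuity PV formula values the stream one period before the first payment (period 131); discount that back 131 periods:
PV₀ = 5,670 × [1 − (1+r)^−120] / r × (1+r)^−131 = ¥335,054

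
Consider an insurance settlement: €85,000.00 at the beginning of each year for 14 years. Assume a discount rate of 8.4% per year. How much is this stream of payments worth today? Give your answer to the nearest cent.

This is an annuity due: 14 payments of €85,000.00 at the beginning of each year.
Periodic rate r = 0.084 per year.
PV = PMT × [(1 − (1+r)^−n)/r] × (1+r) = 85,000 × [1 − (1+r)^−14] / r × (1+r) = €742,288.24

€742,288.24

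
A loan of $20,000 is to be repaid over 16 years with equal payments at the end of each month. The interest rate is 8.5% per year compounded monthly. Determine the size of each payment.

Level ordinary annuity; solve PV = PMT × [(1 − (1+r)^−n)/r] for PMT.
Periodic rate r = 0.085/12 per month; n is counted in months.
With n = 192: PMT = 20,000 / ([(1 − (1+r)^−n)/r]) = $190.90

$190.90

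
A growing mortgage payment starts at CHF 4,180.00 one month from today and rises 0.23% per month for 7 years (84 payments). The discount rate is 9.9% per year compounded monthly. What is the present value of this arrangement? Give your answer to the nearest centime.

Periodic rate r = 0.099/12 per month; n is counted in months.
Growing ordinary annuity: PV = PMT₁ × [1 − ((1+g)/(1+r))^n] / (r − g) = 4,180 × [1 − ((1+0.0023)/(1+r))^84] / (r − 0.0023) = CHF 275,216.68.

CHF 275,216.68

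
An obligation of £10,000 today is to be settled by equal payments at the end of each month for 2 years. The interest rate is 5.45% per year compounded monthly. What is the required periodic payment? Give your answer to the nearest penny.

Level ordinary annuity; solve PV = PMT × [(1 − (1+r)^−n)/r] for PMT.
Periodic rate r = 0.0545/12 per month; n is counted in months.
With n = 24: PMT = 10,000 / ([(1 − (1+r)^−n)/r]) = £440.73

£440.73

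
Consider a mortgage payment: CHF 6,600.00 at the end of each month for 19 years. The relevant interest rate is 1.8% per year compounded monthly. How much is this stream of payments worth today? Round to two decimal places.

CHF 1,273,666.90

This is an ordinary annuity: 228 payments of CHF 6,600.00 at the end of each month.
Periodic rate r = 0.018/12 per month; n is counted in months.
PV = PMT × [(1 − (1+r)^−n)/r] = 6,600 × [1 − (1+r)^−228] / r = CHF 1,273,666.90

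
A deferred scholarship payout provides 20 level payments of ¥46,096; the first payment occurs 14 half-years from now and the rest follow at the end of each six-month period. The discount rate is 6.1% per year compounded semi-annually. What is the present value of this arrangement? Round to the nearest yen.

Ordinary annuity of 20 payments, first payment at period 14.
Periodic rate r = 0.061/2 per half-year; n is counted in half-years.
The ordinary-annuity PV formula values the stream one period before the first payment (period 13); discount that back 13 periods:
PV₀ = 46,096 × [1 − (1+r)^−20] / r × (1+r)^−13 = ¥461,916

¥461,916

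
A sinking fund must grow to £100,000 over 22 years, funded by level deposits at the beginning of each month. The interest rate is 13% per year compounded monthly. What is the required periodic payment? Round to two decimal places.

Level annuity due; solve FV = PMT × [((1+r)^n − 1)/r] × (1+r) for PMT.
Periodic rate r = 0.13/12 per month; n is counted in months.
With n = 264: PMT = 100,000 / ([((1+r)^n − 1)/r] × (1+r)) = £66.18

£66.18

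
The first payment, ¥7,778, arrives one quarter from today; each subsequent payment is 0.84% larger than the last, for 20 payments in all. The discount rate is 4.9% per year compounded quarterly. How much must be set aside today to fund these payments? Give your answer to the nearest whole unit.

¥148,249

Periodic rate r = 0.049/4 per quarter; n is counted in quarters.
Growing ordinary annuity: PV = PMT₁ × [1 − ((1+g)/(1+r))^n] / (r − g) = 7,778 × [1 − ((1+0.0084)/(1+r))^20] / (r − 0.0084) = ¥148,249.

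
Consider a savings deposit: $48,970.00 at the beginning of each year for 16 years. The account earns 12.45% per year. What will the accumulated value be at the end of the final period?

This is an annuity due: 16 deposits of $48,970.00 at the beginning of each year.
Periodic rate r = 0.1245 per year.
FV = PMT × [((1+r)^n − 1)/r] × (1+r) = 48,970 × [(1+r)^16 − 1] / r × (1+r) = $2,448,852.95

$2,448,852.95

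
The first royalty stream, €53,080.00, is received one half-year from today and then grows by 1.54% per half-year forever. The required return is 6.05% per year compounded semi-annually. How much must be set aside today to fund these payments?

Periodic rate r = 0.0605/2 per half-year.
Growing perpetuity (Gordon): PV = PMT₁ / (r − g) = 53,080 / (r − 0.0154) = €3,574,410.77.

€3,574,410.77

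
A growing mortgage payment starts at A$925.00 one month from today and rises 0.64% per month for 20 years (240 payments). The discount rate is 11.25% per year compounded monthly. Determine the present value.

A$157,817.41

Periodic rate r = 0.1125/12 per month; n is counted in months.
Growing ordinary annuity: PV = PMT₁ × [1 − ((1+g)/(1+r))^n] / (r − g) = 925 × [1 − ((1+0.0064)/(1+r))^240] / (r − 0.0064) = A$157,817.41.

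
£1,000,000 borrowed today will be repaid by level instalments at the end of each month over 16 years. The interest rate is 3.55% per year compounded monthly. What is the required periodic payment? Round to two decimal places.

Level ordinary annuity; solve PV = PMT × [(1 − (1+r)^−n)/r] for PMT.
Periodic rate r = 0.0355/12 per month; n is counted in months.
With n = 192: PMT = 1,000,000 / ([(1 − (1+r)^−n)/r]) = £6,834.28

£6,834.28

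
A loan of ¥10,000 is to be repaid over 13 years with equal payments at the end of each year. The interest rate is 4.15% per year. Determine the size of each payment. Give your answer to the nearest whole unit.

Level ordinary annuity; solve PV = PMT × [(1 − (1+r)^−n)/r] for PMT.
Periodic rate r = 0.0415 per year.
With n = 13: PMT = 10,000 / ([(1 − (1+r)^−n)/r]) = ¥1,011

¥1,011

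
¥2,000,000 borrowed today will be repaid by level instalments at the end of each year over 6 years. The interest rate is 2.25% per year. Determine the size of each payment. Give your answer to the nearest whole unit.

¥360,070

Level ordinary annuity; solve PV = PMT × [(1 − (1+r)^−n)/r] for PMT.
Periodic rate r = 0.0225 per year.
With n = 6: PMT = 2,000,000 / ([(1 − (1+r)^−n)/r]) = ¥360,070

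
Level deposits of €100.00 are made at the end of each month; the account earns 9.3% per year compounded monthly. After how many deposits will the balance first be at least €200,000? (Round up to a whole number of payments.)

Periodic rate r = 0.093/12 per month; n is counted in months.
Ordinary annuity FV: 200,000 = 100 × [((1+r)^n − 1)/r].
(1+r)^n = 1 + 200,000 × r / 100, so n = ln(1 + 200,000·r/100) / ln(1+r) = 363.12.
Round up to a whole number of payments: n = 364.

364 payments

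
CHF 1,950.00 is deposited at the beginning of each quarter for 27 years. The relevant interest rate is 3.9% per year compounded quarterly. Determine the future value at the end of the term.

This is an annuity due: 108 deposits of CHF 1,950.00 at the beginning of each quarter.
Periodic rate r = 0.039/4 per quarter; n is counted in quarters.
FV = PMT × [((1+r)^n − 1)/r] × (1+r) = 1,950 × [(1+r)^108 − 1] / r × (1+r) = CHF 373,941.86

CHF 373,941.86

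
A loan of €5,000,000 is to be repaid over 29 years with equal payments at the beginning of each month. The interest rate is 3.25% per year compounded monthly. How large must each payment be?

Level annuity due; solve PV = PMT × [(1 − (1+r)^−n)/r] × (1+r) for PMT.
Periodic rate r = 0.0325/12 per month; n is counted in months.
With n = 348: PMT = 5,000,000 / ([(1 − (1+r)^−n)/r] × (1+r)) = €22,144.91

€22,144.91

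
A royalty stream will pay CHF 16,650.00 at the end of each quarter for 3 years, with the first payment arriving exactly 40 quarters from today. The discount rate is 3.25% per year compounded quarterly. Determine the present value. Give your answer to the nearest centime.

CHF 138,312.18

Ordinary annuity of 12 payments, first payment at period 40.
Periodic rate r = 0.0325/4 per quarter; n is counted in quarters.
The ordinary-annuity PV formula values the stream one period before the first payment (period 39); discount that back 39 periods:
PV₀ = 16,650 × [1 − (1+r)^−12] / r × (1+r)^−39 = CHF 138,312.18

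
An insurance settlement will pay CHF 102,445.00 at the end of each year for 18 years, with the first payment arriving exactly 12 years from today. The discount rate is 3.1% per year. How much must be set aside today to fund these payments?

CHF 998,606.91

Ordinary annuity of 18 payments, first payment at period 12.
Periodic rate r = 0.031 per year.
The ordinary-annuity PV formula values the stream one period before the first payment (period 11); discount that back 11 periods:
PV₀ = 102,445 × [1 − (1+r)^−18] / r × (1+r)^−11 = CHF 998,606.91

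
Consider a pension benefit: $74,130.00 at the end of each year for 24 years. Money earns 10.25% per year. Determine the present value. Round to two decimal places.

$653,687.66

This is an ordinary annuity: 24 payments of $74,130.00 at the end of each year.
Periodic rate r = 0.1025 per year.
PV = PMT × [(1 − (1+r)^−n)/r] = 74,130 × [1 − (1+r)^−24] / r = $653,687.66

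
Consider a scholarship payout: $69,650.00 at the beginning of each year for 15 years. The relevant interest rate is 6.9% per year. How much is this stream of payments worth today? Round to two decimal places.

$682,441.57

This is an annuity due: 15 payments of $69,650.00 at the beginning of each year.
Periodic rate r = 0.069 per year.
PV = PMT × [(1 − (1+r)^−n)/r] × (1+r) = 69,650 × [1 − (1+r)^−15] / r × (1+r) = $682,441.57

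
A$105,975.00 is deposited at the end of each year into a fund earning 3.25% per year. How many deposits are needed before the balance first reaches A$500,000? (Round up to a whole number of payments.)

Periodic rate r = 0.0325 per year.
Ordinary annuity FV: 500,000 = 105,975 × [((1+r)^n − 1)/r].
(1+r)^n = 1 + 500,000 × r / 105,975, so n = ln(1 + 500,000·r/105,975) / ln(1+r) = 4.46.
Round up to a whole number of payments: n = 5.

5 payments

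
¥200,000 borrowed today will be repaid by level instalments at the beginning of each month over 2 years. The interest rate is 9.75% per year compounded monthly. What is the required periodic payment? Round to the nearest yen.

¥9,132

Level annuity due; solve PV = PMT × [(1 − (1+r)^−n)/r] × (1+r) for PMT.
Periodic rate r = 0.0975/12 per month; n is counted in months.
With n = 24: PMT = 200,000 / ([(1 − (1+r)^−n)/r] × (1+r)) = ¥9,132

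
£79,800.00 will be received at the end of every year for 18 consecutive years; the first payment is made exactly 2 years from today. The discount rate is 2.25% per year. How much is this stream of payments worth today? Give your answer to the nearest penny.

Ordinary annuity of 18 payments, first payment at period 2.
Periodic rate r = 0.0225 per year.
The ordinary-annuity PV formula values the stream one period before the first payment (period 1); discount that back 1 periods:
PV₀ = 79,800 × [1 − (1+r)^−18] / r × (1+r)^−1 = £1,144,723.08

£1,144,723.08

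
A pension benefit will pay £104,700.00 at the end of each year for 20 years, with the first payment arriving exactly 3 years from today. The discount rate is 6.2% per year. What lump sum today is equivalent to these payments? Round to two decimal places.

£1,047,701.17

Ordinary annuity of 20 payments, first payment at period 3.
Periodic rate r = 0.062 per year.
The ordinary-annuity PV formula values the stream one period before the first payment (period 2); discount that back 2 periods:
PV₀ = 104,700 × [1 − (1+r)^−20] / r × (1+r)^−2 = £1,047,701.17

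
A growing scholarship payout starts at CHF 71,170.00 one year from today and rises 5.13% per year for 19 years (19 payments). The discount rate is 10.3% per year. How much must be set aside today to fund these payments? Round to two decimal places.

Periodic rate r = 0.103 per year.
Growing ordinary annuity: PV = PMT₁ × [1 − ((1+g)/(1+r))^n] / (r − g) = 71,170 × [1 − ((1+0.0513)/(1+r))^19] / (r − 0.0513) = CHF 823,655.36.

CHF 823,655.36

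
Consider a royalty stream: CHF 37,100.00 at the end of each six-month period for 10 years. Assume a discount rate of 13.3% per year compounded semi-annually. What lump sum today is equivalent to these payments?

CHF 403,960.55

This is an ordinary annuity: 20 payments of CHF 37,100.00 at the end of each six-month period.
Periodic rate r = 0.133/2 per half-year; n is counted in half-years.
PV = PMT × [(1 − (1+r)^−n)/r] = 37,100 × [1 − (1+r)^−20] / r = CHF 403,960.55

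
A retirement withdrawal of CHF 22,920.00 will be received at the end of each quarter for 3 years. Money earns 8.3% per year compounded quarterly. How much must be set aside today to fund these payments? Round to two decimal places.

This is an ordinary annuity: 12 payments of CHF 22,920.00 at the end of each quarter.
Periodic rate r = 0.083/4 per quarter; n is counted in quarters.
PV = PMT × [(1 − (1+r)^−n)/r] = 22,920 × [1 − (1+r)^−12] / r = CHF 241,274.12

CHF 241,274.12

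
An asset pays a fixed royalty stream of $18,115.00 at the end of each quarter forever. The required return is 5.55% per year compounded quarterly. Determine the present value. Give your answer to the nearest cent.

$1,305,585.59

Periodic rate r = 0.0555/4 per quarter.
Level perpetuity: PV = PMT / r = 18,115 / (0.0555/4) = $1,305,585.59.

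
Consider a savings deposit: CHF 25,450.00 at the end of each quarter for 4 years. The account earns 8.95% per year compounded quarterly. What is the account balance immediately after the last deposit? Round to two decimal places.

CHF 483,216.28

This is an ordinary annuity: 16 deposits of CHF 25,450.00 at the end of each quarter.
Periodic rate r = 0.0895/4 per quarter; n is counted in quarters.
FV = PMT × [((1+r)^n − 1)/r] = 25,450 × [(1+r)^16 − 1] / r = CHF 483,216.28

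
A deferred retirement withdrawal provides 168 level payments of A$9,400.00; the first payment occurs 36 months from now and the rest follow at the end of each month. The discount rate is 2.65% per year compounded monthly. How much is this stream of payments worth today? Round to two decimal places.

Ordinary annuity of 168 payments, first payment at period 36.
Periodic rate r = 0.0265/12 per month; n is counted in months.
The ordinary-annuity PV formula values the stream one period before the first payment (period 35); discount that back 35 periods:
PV₀ = 9,400 × [1 − (1+r)^−168] / r × (1+r)^−35 = A$1,220,217.57

A$1,220,217.57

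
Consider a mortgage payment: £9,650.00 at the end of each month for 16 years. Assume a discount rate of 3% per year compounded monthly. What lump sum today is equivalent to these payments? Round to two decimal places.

This is an ordinary annuity: 192 payments of £9,650.00 at the end of each month.
Periodic rate r = 0.03/12 per month; n is counted in months.
PV = PMT × [(1 − (1+r)^−n)/r] = 9,650 × [1 − (1+r)^−192] / r = £1,470,064.96

£1,470,064.96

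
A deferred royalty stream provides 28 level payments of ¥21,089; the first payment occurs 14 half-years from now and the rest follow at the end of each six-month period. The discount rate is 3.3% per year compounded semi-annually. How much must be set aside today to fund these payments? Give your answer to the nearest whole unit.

¥379,795

Ordinary annuity of 28 payments, first payment at period 14.
Periodic rate r = 0.033/2 per half-year; n is counted in half-years.
The ordinary-annuity PV formula values the stream one period before the first payment (period 13); discount that back 13 periods:
PV₀ = 21,089 × [1 − (1+r)^−28] / r × (1+r)^−13 = ¥379,795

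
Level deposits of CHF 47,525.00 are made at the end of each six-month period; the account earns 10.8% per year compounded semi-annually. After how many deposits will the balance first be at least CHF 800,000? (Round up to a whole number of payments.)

Periodic rate r = 0.108/2 per half-year; n is counted in half-years.
Ordinary annuity FV: 800,000 = 47,525 × [((1+r)^n − 1)/r].
(1+r)^n = 1 + 800,000 × r / 47,525, so n = ln(1 + 800,000·r/47,525) / ln(1+r) = 12.29.
Round up to a whole number of payments: n = 13.

13 payments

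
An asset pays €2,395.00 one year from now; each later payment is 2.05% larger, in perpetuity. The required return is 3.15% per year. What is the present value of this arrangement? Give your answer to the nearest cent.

€217,727.27

Periodic rate r = 0.0315 per year.
Growing perpetuity (Gordon): PV = PMT₁ / (r − g) = 2,395 / (r − 0.0205) = €217,727.27.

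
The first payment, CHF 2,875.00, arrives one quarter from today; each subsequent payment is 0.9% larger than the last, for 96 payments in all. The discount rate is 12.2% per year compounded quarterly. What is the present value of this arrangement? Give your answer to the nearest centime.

Periodic rate r = 0.122/4 per quarter; n is counted in quarters.
Growing ordinary annuity: PV = PMT₁ × [1 − ((1+g)/(1+r))^n] / (r − g) = 2,875 × [1 − ((1+0.009)/(1+r))^96] / (r − 0.009) = CHF 116,054.71.

CHF 116,054.71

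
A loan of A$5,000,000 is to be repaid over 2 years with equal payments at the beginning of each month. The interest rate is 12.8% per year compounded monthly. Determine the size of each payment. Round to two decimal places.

A$234,735.83

Level annuity due; solve PV = PMT × [(1 − (1+r)^−n)/r] × (1+r) for PMT.
Periodic rate r = 0.128/12 per month; n is counted in months.
With n = 24: PMT = 5,000,000 / ([(1 − (1+r)^−n)/r] × (1+r)) = A$234,735.83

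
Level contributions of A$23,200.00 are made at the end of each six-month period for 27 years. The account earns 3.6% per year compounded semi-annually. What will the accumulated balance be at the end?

A$2,088,612.15

This is an ordinary annuity: 54 deposits of A$23,200.00 at the end of each six-month period.
Periodic rate r = 0.036/2 per half-year; n is counted in half-years.
FV = PMT × [((1+r)^n − 1)/r] = 23,200 × [(1+r)^54 − 1] / r = A$2,088,612.15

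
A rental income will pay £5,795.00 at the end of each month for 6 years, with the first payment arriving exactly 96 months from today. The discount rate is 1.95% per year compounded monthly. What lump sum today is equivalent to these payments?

£337,213.68

Ordinary annuity of 72 payments, first payment at period 96.
Periodic rate r = 0.0195/12 per month; n is counted in months.
The ordinary-annuity PV formula values the stream one period before the first payment (period 95); discount that back 95 periods:
PV₀ = 5,795 × [1 − (1+r)^−72] / r × (1+r)^−95 = £337,213.68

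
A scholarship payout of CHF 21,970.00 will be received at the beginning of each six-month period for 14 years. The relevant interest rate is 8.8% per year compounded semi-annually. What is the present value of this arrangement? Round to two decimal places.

CHF 365,166.25

This is an annuity due: 28 payments of CHF 21,970.00 at the beginning of each six-month period.
Periodic rate r = 0.088/2 per half-year; n is counted in half-years.
PV = PMT × [(1 − (1+r)^−n)/r] × (1+r) = 21,970 × [1 − (1+r)^−28] / r × (1+r) = CHF 365,166.25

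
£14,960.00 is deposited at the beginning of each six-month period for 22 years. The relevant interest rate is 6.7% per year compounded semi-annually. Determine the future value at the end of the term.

This is an annuity due: 44 deposits of £14,960.00 at the beginning of each six-month period.
Periodic rate r = 0.067/2 per half-year; n is counted in half-years.
FV = PMT × [((1+r)^n − 1)/r] × (1+r) = 14,960 × [(1+r)^44 − 1] / r × (1+r) = £1,505,717.74

£1,505,717.74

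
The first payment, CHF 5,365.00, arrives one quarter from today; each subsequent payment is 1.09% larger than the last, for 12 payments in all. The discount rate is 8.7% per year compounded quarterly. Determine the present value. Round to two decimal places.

CHF 59,456.69

Periodic rate r = 0.087/4 per quarter; n is counted in quarters.
Growing ordinary annuity: PV = PMT₁ × [1 − ((1+g)/(1+r))^n] / (r − g) = 5,365 × [1 − ((1+0.0109)/(1+r))^12] / (r − 0.0109) = CHF 59,456.69.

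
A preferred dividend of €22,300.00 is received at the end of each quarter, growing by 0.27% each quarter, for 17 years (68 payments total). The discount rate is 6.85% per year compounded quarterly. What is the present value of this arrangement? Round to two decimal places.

€960,647.21

Periodic rate r = 0.0685/4 per quarter; n is counted in quarters.
Growing ordinary annuity: PV = PMT₁ × [1 − ((1+g)/(1+r))^n] / (r − g) = 22,300 × [1 − ((1+0.0027)/(1+r))^68] / (r − 0.0027) = €960,647.21.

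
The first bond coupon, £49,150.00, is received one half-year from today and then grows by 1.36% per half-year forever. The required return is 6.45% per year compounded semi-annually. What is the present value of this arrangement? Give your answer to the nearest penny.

Periodic rate r = 0.0645/2 per half-year.
Growing perpetuity (Gordon): PV = PMT₁ / (r − g) = 49,150 / (r − 0.0136) = £2,635,388.74.

£2,635,388.74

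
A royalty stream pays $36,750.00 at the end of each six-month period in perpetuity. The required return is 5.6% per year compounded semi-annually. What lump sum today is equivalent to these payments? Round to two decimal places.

$1,312,500.00

Periodic rate r = 0.056/2 per half-year.
Level perpetuity: PV = PMT / r = 36,750 / (0.056/2) = $1,312,500.00.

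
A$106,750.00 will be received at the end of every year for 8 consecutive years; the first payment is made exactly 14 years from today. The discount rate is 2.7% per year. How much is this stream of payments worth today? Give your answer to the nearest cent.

Ordinary annuity of 8 payments, first payment at period 14.
Periodic rate r = 0.027 per year.
The ordinary-annuity PV formula values the stream one period before the first payment (period 13); discount that back 13 periods:
PV₀ = 106,750 × [1 − (1+r)^−8] / r × (1+r)^−13 = A$536,764.74

A$536,764.74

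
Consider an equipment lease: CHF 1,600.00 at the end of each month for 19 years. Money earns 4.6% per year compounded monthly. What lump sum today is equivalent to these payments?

CHF 242,931.38

This is an ordinary annuity: 228 payments of CHF 1,600.00 at the end of each month.
Periodic rate r = 0.046/12 per month; n is counted in months.
PV = PMT × [(1 − (1+r)^−n)/r] = 1,600 × [1 − (1+r)^−228] / r = CHF 242,931.38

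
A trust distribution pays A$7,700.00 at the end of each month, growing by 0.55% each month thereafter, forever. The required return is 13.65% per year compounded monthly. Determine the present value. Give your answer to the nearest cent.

Periodic rate r = 0.1365/12 per month.
Growing perpetuity (Gordon): PV = PMT₁ / (r − g) = 7,700 / (r − 0.0055) = A$1,310,638.30.

A$1,310,638.30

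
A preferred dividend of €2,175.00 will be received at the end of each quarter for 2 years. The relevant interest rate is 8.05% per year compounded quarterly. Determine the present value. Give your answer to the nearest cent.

€15,924.34

This is an ordinary annuity: 8 payments of €2,175.00 at the end of each quarter.
Periodic rate r = 0.0805/4 per quarter; n is counted in quarters.
PV = PMT × [(1 − (1+r)^−n)/r] = 2,175 × [1 − (1+r)^−8] / r = €15,924.34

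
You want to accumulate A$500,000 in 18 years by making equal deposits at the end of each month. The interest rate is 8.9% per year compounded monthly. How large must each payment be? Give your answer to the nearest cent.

Level ordinary annuity; solve FV = PMT × [((1+r)^n − 1)/r] for PMT.
Periodic rate r = 0.089/12 per month; n is counted in months.
With n = 216: PMT = 500,000 / ([((1+r)^n − 1)/r]) = A$942.71

A$942.71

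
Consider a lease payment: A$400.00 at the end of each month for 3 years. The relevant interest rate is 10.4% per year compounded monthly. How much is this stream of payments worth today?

A$12,324.64

This is an ordinary annuity: 36 payments of A$400.00 at the end of each month.
Periodic rate r = 0.104/12 per month; n is counted in months.
PV = PMT × [(1 − (1+r)^−n)/r] = 400 × [1 − (1+r)^−36] / r = A$12,324.64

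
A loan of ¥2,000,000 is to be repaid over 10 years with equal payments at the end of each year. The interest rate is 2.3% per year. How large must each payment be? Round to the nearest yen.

¥226,162

Level ordinary annuity; solve PV = PMT × [(1 − (1+r)^−n)/r] for PMT.
Periodic rate r = 0.023 per year.
With n = 10: PMT = 2,000,000 / ([(1 − (1+r)^−n)/r]) = ¥226,162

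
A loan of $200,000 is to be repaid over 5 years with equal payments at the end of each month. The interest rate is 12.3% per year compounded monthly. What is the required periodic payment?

$4,479.27

Level ordinary annuity; solve PV = PMT × [(1 − (1+r)^−n)/r] for PMT.
Periodic rate r = 0.123/12 per month; n is counted in months.
With n = 60: PMT = 200,000 / ([(1 − (1+r)^−n)/r]) = $4,479.27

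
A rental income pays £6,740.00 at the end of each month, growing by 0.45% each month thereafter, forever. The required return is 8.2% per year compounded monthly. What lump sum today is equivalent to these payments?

£2,888,571.43

Periodic rate r = 0.082/12 per month.
Growing perpetuity (Gordon): PV = PMT₁ / (r − g) = 6,740 / (r − 0.0045) = £2,888,571.43.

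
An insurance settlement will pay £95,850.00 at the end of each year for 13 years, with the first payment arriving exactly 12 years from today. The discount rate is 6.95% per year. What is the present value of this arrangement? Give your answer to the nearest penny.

£383,636.03

Ordinary annuity of 13 payments, first payment at period 12.
Periodic rate r = 0.0695 per year.
The ordinary-annuity PV formula values the stream one period before the first payment (period 11); discount that back 11 periods:
PV₀ = 95,850 × [1 − (1+r)^−13] / r × (1+r)^−11 = £383,636.03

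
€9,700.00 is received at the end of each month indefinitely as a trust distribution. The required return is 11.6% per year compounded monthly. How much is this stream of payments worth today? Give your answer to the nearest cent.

Periodic rate r = 0.116/12 per month.
Level perpetuity: PV = PMT / r = 9,700 / (0.116/12) = €1,003,448.28.

€1,003,448.28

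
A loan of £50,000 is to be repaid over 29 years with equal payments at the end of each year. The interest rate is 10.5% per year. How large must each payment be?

£5,557.15

Level ordinary annuity; solve PV = PMT × [(1 − (1+r)^−n)/r] for PMT.
Periodic rate r = 0.105 per year.
With n = 29: PMT = 50,000 / ([(1 − (1+r)^−n)/r]) = £5,557.15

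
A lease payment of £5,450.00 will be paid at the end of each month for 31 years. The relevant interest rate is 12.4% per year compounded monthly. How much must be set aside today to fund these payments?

This is an ordinary annuity: 372 payments of £5,450.00 at the end of each month.
Periodic rate r = 0.124/12 per month; n is counted in months.
PV = PMT × [(1 − (1+r)^−n)/r] = 5,450 × [1 − (1+r)^−372] / r = £515,903.54

£515,903.54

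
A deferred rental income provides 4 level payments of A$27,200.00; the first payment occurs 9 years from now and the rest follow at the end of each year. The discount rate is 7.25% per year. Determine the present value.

A$52,334.26

Ordinary annuity of 4 payments, first payment at period 9.
Periodic rate r = 0.0725 per year.
The ordinary-annuity PV formula values the stream one period before the first payment (period 8); discount that back 8 periods:
PV₀ = 27,200 × [1 − (1+r)^−4] / r × (1+r)^−8 = A$52,334.26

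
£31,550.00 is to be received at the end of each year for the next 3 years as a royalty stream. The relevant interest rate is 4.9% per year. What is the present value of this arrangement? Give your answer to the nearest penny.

This is an ordinary annuity: 3 payments of £31,550.00 at the end of each year.
Periodic rate r = 0.049 per year.
PV = PMT × [(1 − (1+r)^−n)/r] = 31,550 × [1 − (1+r)^−3] / r = £86,079.72

£86,079.72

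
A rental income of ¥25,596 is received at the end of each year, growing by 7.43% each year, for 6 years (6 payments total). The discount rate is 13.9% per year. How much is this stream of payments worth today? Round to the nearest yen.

Periodic rate r = 0.139 per year.
Growing ordinary annuity: PV = PMT₁ × [1 − ((1+g)/(1+r))^n] / (r − g) = 25,596 × [1 − ((1+0.0743)/(1+r))^6] / (r − 0.0743) = ¥117,076.

¥117,076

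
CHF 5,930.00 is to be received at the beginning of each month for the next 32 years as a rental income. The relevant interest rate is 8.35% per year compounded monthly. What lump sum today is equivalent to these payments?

This is an annuity due: 384 payments of CHF 5,930.00 at the beginning of each month.
Periodic rate r = 0.0835/12 per month; n is counted in months.
PV = PMT × [(1 − (1+r)^−n)/r] × (1+r) = 5,930 × [1 − (1+r)^−384] / r × (1+r) = CHF 798,284.45

CHF 798,284.45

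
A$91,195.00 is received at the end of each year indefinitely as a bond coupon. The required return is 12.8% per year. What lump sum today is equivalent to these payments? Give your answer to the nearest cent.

Periodic rate r = 0.128 per year.
Level perpetuity: PV = PMT / r = 91,195 / (0.128) = A$712,460.94.

A$712,460.94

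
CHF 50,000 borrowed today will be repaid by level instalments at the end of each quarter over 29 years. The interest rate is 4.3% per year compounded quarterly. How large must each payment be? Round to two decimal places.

CHF 756.28

Level ordinary annuity; solve PV = PMT × [(1 − (1+r)^−n)/r] for PMT.
Periodic rate r = 0.043/4 per quarter; n is counted in quarters.
With n = 116: PMT = 50,000 / ([(1 − (1+r)^−n)/r]) = CHF 756.28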